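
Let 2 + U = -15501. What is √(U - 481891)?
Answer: 3*I*√55266 ≈ 705.26*I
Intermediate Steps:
U = -15503 (U = -2 - 15501 = -15503)
√(U - 481891) = √(-15503 - 481891) = √(-497394) = 3*I*√55266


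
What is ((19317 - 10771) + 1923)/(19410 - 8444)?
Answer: 10469/10966 ≈ 0.95468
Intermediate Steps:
((19317 - 10771) + 1923)/(19410 - 8444) = (8546 + 1923)/10966 = 10469*(1/10966) = 10469/10966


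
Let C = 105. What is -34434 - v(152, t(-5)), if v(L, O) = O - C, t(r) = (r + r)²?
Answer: -34429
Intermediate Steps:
t(r) = 4*r² (t(r) = (2*r)² = 4*r²)
v(L, O) = -105 + O (v(L, O) = O - 1*105 = O - 105 = -105 + O)
-34434 - v(152, t(-5)) = -34434 - (-105 + 4*(-5)²) = -34434 - (-105 + 4*25) = -34434 - (-105 + 100) = -34434 - 1*(-5) = -34434 + 5 = -34429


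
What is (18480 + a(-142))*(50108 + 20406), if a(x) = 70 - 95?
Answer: 1301335870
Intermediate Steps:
a(x) = -25
(18480 + a(-142))*(50108 + 20406) = (18480 - 25)*(50108 + 20406) = 18455*70514 = 1301335870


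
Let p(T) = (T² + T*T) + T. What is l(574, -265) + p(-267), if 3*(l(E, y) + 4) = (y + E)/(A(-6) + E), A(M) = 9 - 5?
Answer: 82253549/578 ≈ 1.4231e+5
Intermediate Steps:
A(M) = 4
p(T) = T + 2*T² (p(T) = (T² + T²) + T = 2*T² + T = T + 2*T²)
l(E, y) = -4 + (E + y)/(3*(4 + E)) (l(E, y) = -4 + ((y + E)/(4 + E))/3 = -4 + ((E + y)/(4 + E))/3 = -4 + (E + y)/(3*(4 + E)))
l(574, -265) + p(-267) = (-48 - 265 - 11*574)/(3*(4 + 574)) - 267*(1 + 2*(-267)) = (⅓)*(-48 - 265 - 6314)/578 - 267*(1 - 534) = (⅓)*(1/578)*(-6627) - 267*(-533) = -2209/578 + 142311 = 82253549/578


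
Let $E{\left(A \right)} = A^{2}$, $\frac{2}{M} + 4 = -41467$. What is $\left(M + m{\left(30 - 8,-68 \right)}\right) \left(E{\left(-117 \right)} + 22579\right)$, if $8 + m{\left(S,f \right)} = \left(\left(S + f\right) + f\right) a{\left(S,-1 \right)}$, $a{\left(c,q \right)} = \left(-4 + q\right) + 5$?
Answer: $- \frac{12032634360}{41471} \approx -2.9015 \cdot 10^{5}$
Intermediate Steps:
$a{\left(c,q \right)} = 1 + q$
$M = - \frac{2}{41471}$ ($M = \frac{2}{-4 - 41467} = \frac{2}{-41471} = 2 \left(- \frac{1}{41471}\right) = - \frac{2}{41471} \approx -4.8226 \cdot 10^{-5}$)
$m{\left(S,f \right)} = -8$ ($m{\left(S,f \right)} = -8 + \left(\left(S + f\right) + f\right) \left(1 - 1\right) = -8 + \left(S + 2 f\right) 0 = -8 + 0 = -8$)
$\left(M + m{\left(30 - 8,-68 \right)}\right) \left(E{\left(-117 \right)} + 22579\right) = \left(- \frac{2}{41471} - 8\right) \left(\left(-117\right)^{2} + 22579\right) = - \frac{331770 \left(13689 + 22579\right)}{41471} = \left(- \frac{331770}{41471}\right) 36268 = - \frac{12032634360}{41471}$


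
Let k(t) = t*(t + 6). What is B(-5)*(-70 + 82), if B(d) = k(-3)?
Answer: -108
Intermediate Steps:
k(t) = t*(6 + t)
B(d) = -9 (B(d) = -3*(6 - 3) = -3*3 = -9)
B(-5)*(-70 + 82) = -9*(-70 + 82) = -9*12 = -108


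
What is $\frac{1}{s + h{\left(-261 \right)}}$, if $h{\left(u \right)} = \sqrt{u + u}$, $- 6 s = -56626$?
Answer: $\frac{84939}{801630667} - \frac{27 i \sqrt{58}}{801630667} \approx 0.00010596 - 2.5651 \cdot 10^{-7} i$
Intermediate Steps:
$s = \frac{28313}{3}$ ($s = \left(- \frac{1}{6}\right) \left(-56626\right) = \frac{28313}{3} \approx 9437.7$)
$h{\left(u \right)} = \sqrt{2} \sqrt{u}$ ($h{\left(u \right)} = \sqrt{2 u} = \sqrt{2} \sqrt{u}$)
$\frac{1}{s + h{\left(-261 \right)}} = \frac{1}{\frac{28313}{3} + \sqrt{2} \sqrt{-261}} = \frac{1}{\frac{28313}{3} + \sqrt{2} \cdot 3 i \sqrt{29}} = \frac{1}{\frac{28313}{3} + 3 i \sqrt{58}}$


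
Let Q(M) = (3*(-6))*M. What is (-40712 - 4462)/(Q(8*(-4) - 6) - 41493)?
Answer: 15058/13603 ≈ 1.1070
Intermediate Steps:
Q(M) = -18*M
(-40712 - 4462)/(Q(8*(-4) - 6) - 41493) = (-40712 - 4462)/(-18*(8*(-4) - 6) - 41493) = -45174/(-18*(-32 - 6) - 41493) = -45174/(-18*(-38) - 41493) = -45174/(684 - 41493) = -45174/(-40809) = -45174*(-1/40809) = 15058/13603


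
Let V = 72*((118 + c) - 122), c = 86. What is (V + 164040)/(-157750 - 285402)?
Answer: -21243/55394 ≈ -0.38349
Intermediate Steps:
V = 5904 (V = 72*((118 + 86) - 122) = 72*(204 - 122) = 72*82 = 5904)
(V + 164040)/(-157750 - 285402) = (5904 + 164040)/(-157750 - 285402) = 169944/(-443152) = 169944*(-1/443152) = -21243/55394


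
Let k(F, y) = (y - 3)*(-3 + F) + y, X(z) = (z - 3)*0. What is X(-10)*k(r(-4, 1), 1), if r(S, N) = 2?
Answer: 0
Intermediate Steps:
X(z) = 0 (X(z) = (-3 + z)*0 = 0)
k(F, y) = y + (-3 + F)*(-3 + y) (k(F, y) = (-3 + y)*(-3 + F) + y = (-3 + F)*(-3 + y) + y = y + (-3 + F)*(-3 + y))
X(-10)*k(r(-4, 1), 1) = 0*(9 - 3*2 - 2*1 + 2*1) = 0*(9 - 6 - 2 + 2) = 0*3 = 0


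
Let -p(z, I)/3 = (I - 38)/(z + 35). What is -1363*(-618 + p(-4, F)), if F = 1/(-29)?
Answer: 25956831/31 ≈ 8.3732e+5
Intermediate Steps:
F = -1/29 ≈ -0.034483
p(z, I) = -3*(-38 + I)/(35 + z) (p(z, I) = -3*(I - 38)/(z + 35) = -3*(-38 + I)/(35 + z))
-1363*(-618 + p(-4, F)) = -1363*(-618 + 3*(38 - 1*(-1/29))/(35 - 4)) = -1363*(-618 + 3*(38 + 1/29)/31) = -1363*(-618 + 3*(1/31)*(1103/29)) = -1363*(-618 + 3309/899) = -1363*(-552273/899) = 25956831/31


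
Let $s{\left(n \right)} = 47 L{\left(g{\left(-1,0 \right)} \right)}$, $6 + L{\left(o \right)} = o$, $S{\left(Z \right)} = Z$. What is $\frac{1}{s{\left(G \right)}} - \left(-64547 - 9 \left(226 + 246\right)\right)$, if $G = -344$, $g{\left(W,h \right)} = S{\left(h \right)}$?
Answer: $\frac{19400189}{282} \approx 68795.0$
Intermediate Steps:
$g{\left(W,h \right)} = h$
$L{\left(o \right)} = -6 + o$
$s{\left(n \right)} = -282$ ($s{\left(n \right)} = 47 \left(-6 + 0\right) = 47 \left(-6\right) = -282$)
$\frac{1}{s{\left(G \right)}} - \left(-64547 - 9 \left(226 + 246\right)\right) = \frac{1}{-282} - \left(-64547 - 9 \left(226 + 246\right)\right) = - \frac{1}{282} - \left(-64547 - 9 \cdot 472\right) = - \frac{1}{282} - \left(-64547 - 4248\right) = - \frac{1}{282} - -68795 = - \frac{1}{282} + 68795 = \frac{19400189}{282}$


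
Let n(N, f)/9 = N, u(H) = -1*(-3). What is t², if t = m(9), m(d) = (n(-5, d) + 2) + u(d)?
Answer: 1600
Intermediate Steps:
u(H) = 3
n(N, f) = 9*N
m(d) = -40 (m(d) = (9*(-5) + 2) + 3 = (-45 + 2) + 3 = -43 + 3 = -40)
t = -40
t² = (-40)² = 1600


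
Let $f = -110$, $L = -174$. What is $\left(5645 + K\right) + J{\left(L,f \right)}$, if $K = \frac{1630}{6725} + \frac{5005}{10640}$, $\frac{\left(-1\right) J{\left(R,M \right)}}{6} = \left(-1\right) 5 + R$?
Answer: $\frac{2747556159}{408880} \approx 6719.7$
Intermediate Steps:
$J{\left(R,M \right)} = 30 - 6 R$ ($J{\left(R,M \right)} = - 6 \left(\left(-1\right) 5 + R\right) = - 6 \left(-5 + R\right) = 30 - 6 R$)
$K = \frac{291439}{408880}$ ($K = 1630 \cdot \frac{1}{6725} + 5005 \cdot \frac{1}{10640} = \frac{326}{1345} + \frac{143}{304} = \frac{291439}{408880} \approx 0.71277$)
$\left(5645 + K\right) + J{\left(L,f \right)} = \left(5645 + \frac{291439}{408880}\right) + \left(30 - -1044\right) = \frac{2308419039}{408880} + \left(30 + 1044\right) = \frac{2308419039}{408880} + 1074 = \frac{2747556159}{408880}$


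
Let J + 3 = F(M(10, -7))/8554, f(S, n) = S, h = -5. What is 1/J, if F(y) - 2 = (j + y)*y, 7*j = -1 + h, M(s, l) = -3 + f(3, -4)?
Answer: -4277/12830 ≈ -0.33336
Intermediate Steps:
M(s, l) = 0 (M(s, l) = -3 + 3 = 0)
j = -6/7 (j = (-1 - 5)/7 = (1/7)*(-6) = -6/7 ≈ -0.85714)
F(y) = 2 + y*(-6/7 + y) (F(y) = 2 + (-6/7 + y)*y = 2 + y*(-6/7 + y))
J = -12830/4277 (J = -3 + (2 + 0**2 - 6/7*0)/8554 = -3 + (2 + 0 + 0)*(1/8554) = -3 + 2*(1/8554) = -3 + 1/4277 = -12830/4277 ≈ -2.9998)
1/J = 1/(-12830/4277) = -4277/12830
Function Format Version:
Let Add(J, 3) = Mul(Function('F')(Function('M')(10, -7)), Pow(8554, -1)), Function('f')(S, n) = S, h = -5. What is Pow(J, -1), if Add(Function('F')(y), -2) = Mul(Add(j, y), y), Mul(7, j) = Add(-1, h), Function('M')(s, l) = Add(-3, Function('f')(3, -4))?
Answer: Rational(-4277, 12830) ≈ -0.33336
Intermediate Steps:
Function('M')(s, l) = 0 (Function('M')(s, l) = Add(-3, 3) = 0)
j = Rational(-6, 7) (j = Mul(Rational(1, 7), Add(-1, -5)) = Mul(Rational(1, 7), -6) = Rational(-6, 7) ≈ -0.85714)
Function('F')(y) = Add(2, Mul(y, Add(Rational(-6, 7), y))) (Function('F')(y) = Add(2, Mul(Add(Rational(-6, 7), y), y)) = Add(2, Mul(y, Add(Rational(-6, 7), y))))
J = Rational(-12830, 4277) (J = Add(-3, Mul(Add(2, Pow(0, 2), Mul(Rational(-6, 7), 0)), Pow(8554, -1))) = Add(-3, Mul(Add(2, 0, 0), Rational(1, 8554))) = Add(-3, Mul(2, Rational(1, 8554))) = Add(-3, Rational(1, 4277)) = Rational(-12830, 4277) ≈ -2.9998)
Pow(J, -1) = Pow(Rational(-12830, 4277), -1) = Rational(-4277, 12830)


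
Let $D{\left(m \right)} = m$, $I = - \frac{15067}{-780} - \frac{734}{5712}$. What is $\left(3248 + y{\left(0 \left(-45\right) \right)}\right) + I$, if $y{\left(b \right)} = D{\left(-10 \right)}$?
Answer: $\frac{46512647}{14280} \approx 3257.2$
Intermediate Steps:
$I = \frac{274007}{14280}$ ($I = \left(-15067\right) \left(- \frac{1}{780}\right) - \frac{367}{2856} = \frac{1159}{60} - \frac{367}{2856} = \frac{274007}{14280} \approx 19.188$)
$y{\left(b \right)} = -10$
$\left(3248 + y{\left(0 \left(-45\right) \right)}\right) + I = \left(3248 - 10\right) + \frac{274007}{14280} = 3238 + \frac{274007}{14280} = \frac{46512647}{14280}$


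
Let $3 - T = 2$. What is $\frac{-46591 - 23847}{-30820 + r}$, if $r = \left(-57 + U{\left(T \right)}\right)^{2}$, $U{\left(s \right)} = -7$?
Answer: $\frac{35219}{13362} \approx 2.6358$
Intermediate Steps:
$T = 1$ ($T = 3 - 2 = 1$)
$r = 4096$ ($r = \left(-57 - 7\right)^{2} = \left(-64\right)^{2} = 4096$)
$\frac{-46591 - 23847}{-30820 + r} = \frac{-46591 - 23847}{-30820 + 4096} = - \frac{70438}{-26724} = \left(-70438\right) \left(- \frac{1}{26724}\right) = \frac{35219}{13362}$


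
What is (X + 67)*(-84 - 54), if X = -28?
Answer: -5382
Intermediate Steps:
(X + 67)*(-84 - 54) = (-28 + 67)*(-84 - 54) = 39*(-138) = -5382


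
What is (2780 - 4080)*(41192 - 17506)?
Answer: -30791800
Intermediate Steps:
(2780 - 4080)*(41192 - 17506) = -1300*23686 = -30791800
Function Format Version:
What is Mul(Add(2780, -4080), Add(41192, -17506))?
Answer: -30791800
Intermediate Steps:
Mul(Add(2780, -4080), Add(41192, -17506)) = Mul(-1300, 23686) = -30791800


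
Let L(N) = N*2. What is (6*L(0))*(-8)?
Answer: 0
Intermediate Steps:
L(N) = 2*N
(6*L(0))*(-8) = (6*(2*0))*(-8) = (6*0)*(-8) = 0*(-8) = 0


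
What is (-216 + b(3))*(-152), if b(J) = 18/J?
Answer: 31920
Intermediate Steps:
(-216 + b(3))*(-152) = (-216 + 18/3)*(-152) = (-216 + 18*(1/3))*(-152) = (-216 + 6)*(-152) = -210*(-152) = 31920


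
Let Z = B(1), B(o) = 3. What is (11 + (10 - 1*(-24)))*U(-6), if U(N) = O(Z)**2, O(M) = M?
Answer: 405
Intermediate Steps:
Z = 3
U(N) = 9 (U(N) = 3**2 = 9)
(11 + (10 - 1*(-24)))*U(-6) = (11 + (10 - 1*(-24)))*9 = (11 + (10 + 24))*9 = (11 + 34)*9 = 45*9 = 405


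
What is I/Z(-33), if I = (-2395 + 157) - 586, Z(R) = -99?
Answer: 2824/99 ≈ 28.525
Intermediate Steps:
I = -2824 (I = -2238 - 586 = -2824)
I/Z(-33) = -2824/(-99) = -2824*(-1/99) = 2824/99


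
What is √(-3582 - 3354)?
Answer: 34*I*√6 ≈ 83.283*I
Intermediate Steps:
√(-3582 - 3354) = √(-6936) = 34*I*√6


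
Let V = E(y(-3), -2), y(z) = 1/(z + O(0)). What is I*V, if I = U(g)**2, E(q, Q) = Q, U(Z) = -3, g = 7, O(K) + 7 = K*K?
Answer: -18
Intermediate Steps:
O(K) = -7 + K**2 (O(K) = -7 + K*K = -7 + K**2)
y(z) = 1/(-7 + z) (y(z) = 1/(z + (-7 + 0**2)) = 1/(z + (-7 + 0)) = 1/(z - 7) = 1/(-7 + z))
V = -2
I = 9 (I = (-3)**2 = 9)
I*V = 9*(-2) = -18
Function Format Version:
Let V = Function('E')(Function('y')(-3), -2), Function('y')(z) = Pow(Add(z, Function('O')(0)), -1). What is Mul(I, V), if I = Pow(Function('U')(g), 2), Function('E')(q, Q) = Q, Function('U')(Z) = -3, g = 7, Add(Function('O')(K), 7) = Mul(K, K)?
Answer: -18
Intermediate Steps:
Function('O')(K) = Add(-7, Pow(K, 2)) (Function('O')(K) = Add(-7, Mul(K, K)) = Add(-7, Pow(K, 2)))
Function('y')(z) = Pow(Add(-7, z), -1) (Function('y')(z) = Pow(Add(z, Add(-7, Pow(0, 2))), -1) = Pow(Add(z, Add(-7, 0)), -1) = Pow(Add(z, -7), -1) = Pow(Add(-7, z), -1))
V = -2
I = 9 (I = Pow(-3, 2) = 9)
Mul(I, V) = Mul(9, -2) = -18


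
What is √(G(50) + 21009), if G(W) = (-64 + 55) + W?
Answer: 5*√842 ≈ 145.09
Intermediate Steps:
G(W) = -9 + W
√(G(50) + 21009) = √((-9 + 50) + 21009) = √(41 + 21009) = √21050 = 5*√842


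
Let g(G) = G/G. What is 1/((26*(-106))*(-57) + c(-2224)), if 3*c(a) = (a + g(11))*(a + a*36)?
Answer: 1/61132500 ≈ 1.6358e-8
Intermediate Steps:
g(G) = 1
c(a) = 37*a*(1 + a)/3 (c(a) = ((a + 1)*(a + a*36))/3 = ((1 + a)*(a + 36*a))/3 = ((1 + a)*(37*a))/3 = (37*a*(1 + a))/3 = 37*a*(1 + a)/3)
1/((26*(-106))*(-57) + c(-2224)) = 1/((26*(-106))*(-57) + (37/3)*(-2224)*(1 - 2224)) = 1/(-2756*(-57) + (37/3)*(-2224)*(-2223)) = 1/(157092 + 60975408) = 1/61132500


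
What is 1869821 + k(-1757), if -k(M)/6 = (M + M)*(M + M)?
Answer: -72219355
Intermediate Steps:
k(M) = -24*M**2 (k(M) = -6*(M + M)*(M + M) = -6*2*M*2*M = -24*M**2)
1869821 + k(-1757) = 1869821 - 24*(-1757)**2 = 1869821 - 24*3087049 = 1869821 - 74089176 = -72219355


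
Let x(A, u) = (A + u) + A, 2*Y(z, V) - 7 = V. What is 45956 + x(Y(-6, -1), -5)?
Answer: 45957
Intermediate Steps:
Y(z, V) = 7/2 + V/2
x(A, u) = u + 2*A
45956 + x(Y(-6, -1), -5) = 45956 + (-5 + 2*(7/2 + (½)*(-1))) = 45956 + (-5 + 2*(7/2 - ½)) = 45956 + (-5 + 2*3) = 45956 + (-5 + 6) = 45956 + 1 = 45957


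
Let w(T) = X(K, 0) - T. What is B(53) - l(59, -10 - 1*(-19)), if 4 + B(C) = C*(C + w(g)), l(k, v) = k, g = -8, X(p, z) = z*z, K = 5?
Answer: 3170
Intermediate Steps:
X(p, z) = z²
w(T) = -T (w(T) = 0² - T = 0 - T = -T)
B(C) = -4 + C*(8 + C) (B(C) = -4 + C*(C - 1*(-8)) = -4 + C*(C + 8) = -4 + C*(8 + C))
B(53) - l(59, -10 - 1*(-19)) = (-4 + 53² + 8*53) - 1*59 = (-4 + 2809 + 424) - 59 = 3229 - 59 = 3170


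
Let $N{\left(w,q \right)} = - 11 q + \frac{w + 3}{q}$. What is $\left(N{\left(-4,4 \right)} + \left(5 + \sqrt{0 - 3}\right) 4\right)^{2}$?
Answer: $\frac{8641}{16} - 194 i \sqrt{3} \approx 540.06 - 336.02 i$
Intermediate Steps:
$N{\left(w,q \right)} = - 11 q + \frac{3 + w}{q}$
$\left(N{\left(-4,4 \right)} + \left(5 + \sqrt{0 - 3}\right) 4\right)^{2} = \left(\frac{3 - 4 - 11 \cdot 4^{2}}{4} + \left(5 + \sqrt{0 - 3}\right) 4\right)^{2} = \left(\frac{3 - 4 - 176}{4} + \left(5 + \sqrt{-3}\right) 4\right)^{2} = \left(\frac{3 - 4 - 176}{4} + \left(5 + i \sqrt{3}\right) 4\right)^{2} = \left(\frac{1}{4} \left(-177\right) + \left(20 + 4 i \sqrt{3}\right)\right)^{2} = \left(- \frac{177}{4} + \left(20 + 4 i \sqrt{3}\right)\right)^{2} = \left(- \frac{97}{4} + 4 i \sqrt{3}\right)^{2}$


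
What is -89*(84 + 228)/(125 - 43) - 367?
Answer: -28931/41 ≈ -705.63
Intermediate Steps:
-89*(84 + 228)/(125 - 43) - 367 = -27768/82 - 367 = -89*156/41 - 367 = -13884/41 - 367 = -28931/41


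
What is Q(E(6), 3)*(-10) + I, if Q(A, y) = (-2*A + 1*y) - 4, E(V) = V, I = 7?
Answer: 137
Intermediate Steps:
Q(A, y) = -4 + y - 2*A (Q(A, y) = (-2*A + y) - 4 = (y - 2*A) - 4 = -4 + y - 2*A)
Q(E(6), 3)*(-10) + I = (-4 + 3 - 2*6)*(-10) + 7 = (-4 + 3 - 12)*(-10) + 7 = -13*(-10) + 7 = 130 + 7 = 137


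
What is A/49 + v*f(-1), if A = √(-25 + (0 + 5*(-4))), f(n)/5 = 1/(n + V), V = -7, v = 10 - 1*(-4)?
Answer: -35/4 + 3*I*√5/49 ≈ -8.75 + 0.1369*I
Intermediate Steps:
v = 14 (v = 10 + 4 = 14)
f(n) = 5/(-7 + n) (f(n) = 5/(n - 7) = 5/(-7 + n))
A = 3*I*√5 (A = √(-25 + (0 - 20)) = √(-25 - 20) = √(-45) = 3*I*√5 ≈ 6.7082*I)
A/49 + v*f(-1) = (3*I*√5)/49 + 14*(5/(-7 - 1)) = (3*I*√5)*(1/49) + 14*(5/(-8)) = 3*I*√5/49 + 14*(5*(-⅛)) = 3*I*√5/49 + 14*(-5/8) = 3*I*√5/49 - 35/4 = -35/4 + 3*I*√5/49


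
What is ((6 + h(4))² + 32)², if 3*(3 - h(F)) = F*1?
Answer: 667489/81 ≈ 8240.6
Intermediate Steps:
h(F) = 3 - F/3
((6 + h(4))² + 32)² = ((6 + (3 - ⅓*4))² + 32)² = ((6 + (3 - 4/3))² + 32)² = ((6 + 5/3)² + 32)² = ((23/3)² + 32)² = (529/9 + 32)² = (817/9)² = 667489/81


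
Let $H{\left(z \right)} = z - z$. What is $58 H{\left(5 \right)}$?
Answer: $0$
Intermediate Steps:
$H{\left(z \right)} = 0$
$58 H{\left(5 \right)} = 58 \cdot 0 = 0$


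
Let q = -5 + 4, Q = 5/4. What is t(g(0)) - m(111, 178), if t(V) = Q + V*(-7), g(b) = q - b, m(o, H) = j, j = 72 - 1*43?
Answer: -83/4 ≈ -20.750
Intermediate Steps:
j = 29 (j = 72 - 43 = 29)
Q = 5/4 (Q = 5*(¼) = 5/4 ≈ 1.2500)
q = -1
m(o, H) = 29
g(b) = -1 - b
t(V) = 5/4 - 7*V (t(V) = 5/4 + V*(-7) = 5/4 - 7*V)
t(g(0)) - m(111, 178) = (5/4 - 7*(-1 - 1*0)) - 1*29 = (5/4 - 7*(-1 + 0)) - 29 = (5/4 - 7*(-1)) - 29 = (5/4 + 7) - 29 = 33/4 - 29 = -83/4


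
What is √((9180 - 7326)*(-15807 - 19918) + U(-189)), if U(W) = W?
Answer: 3*I*√7359371 ≈ 8138.4*I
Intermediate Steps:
√((9180 - 7326)*(-15807 - 19918) + U(-189)) = √((9180 - 7326)*(-15807 - 19918) - 189) = √(1854*(-35725) - 189) = √(-66234150 - 189) = √(-66234339) = 3*I*√7359371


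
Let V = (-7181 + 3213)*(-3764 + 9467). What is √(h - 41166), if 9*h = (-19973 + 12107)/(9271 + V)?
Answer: 2*I*√5265902650094374333/22620233 ≈ 202.89*I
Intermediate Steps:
V = -22629504 (V = -3968*5703 = -22629504)
h = 874/22620233 (h = ((-19973 + 12107)/(9271 - 22629504))/9 = (-7866/(-22620233))/9 = (-7866*(-1/22620233))/9 = (⅑)*(7866/22620233) = 874/22620233 ≈ 3.8638e-5)
√(h - 41166) = √(874/22620233 - 41166) = √(-931184510804/22620233) = 2*I*√5265902650094374333/22620233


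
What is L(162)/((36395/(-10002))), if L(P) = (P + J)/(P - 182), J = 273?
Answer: 15003/2510 ≈ 5.9773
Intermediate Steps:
L(P) = (273 + P)/(-182 + P) (L(P) = (P + 273)/(P - 182) = (273 + P)/(-182 + P))
L(162)/((36395/(-10002))) = ((273 + 162)/(-182 + 162))/((36395/(-10002))) = (435/(-20))/((36395*(-1/10002))) = (-1/20*435)/(-36395/10002) = -87/4*(-10002/36395) = 15003/2510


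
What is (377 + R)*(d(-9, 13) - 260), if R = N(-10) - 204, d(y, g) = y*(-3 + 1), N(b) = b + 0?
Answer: -39446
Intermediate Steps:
N(b) = b
d(y, g) = -2*y (d(y, g) = y*(-2) = -2*y)
R = -214 (R = -10 - 204 = -214)
(377 + R)*(d(-9, 13) - 260) = (377 - 214)*(-2*(-9) - 260) = 163*(18 - 260) = 163*(-242) = -39446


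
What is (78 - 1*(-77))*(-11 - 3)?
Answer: -2170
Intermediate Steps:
(78 - 1*(-77))*(-11 - 3) = (78 + 77)*(-14) = 155*(-14) = -2170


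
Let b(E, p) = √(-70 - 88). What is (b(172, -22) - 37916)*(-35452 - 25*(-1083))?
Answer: 317622332 - 8377*I*√158 ≈ 3.1762e+8 - 1.053e+5*I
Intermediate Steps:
b(E, p) = I*√158 (b(E, p) = √(-158) = I*√158)
(b(172, -22) - 37916)*(-35452 - 25*(-1083)) = (I*√158 - 37916)*(-35452 - 25*(-1083)) = (-37916 + I*√158)*(-35452 + 27075) = (-37916 + I*√158)*(-8377) = 317622332 - 8377*I*√158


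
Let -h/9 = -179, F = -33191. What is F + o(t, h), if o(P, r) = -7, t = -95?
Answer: -33198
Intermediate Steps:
h = 1611 (h = -9*(-179) = 1611)
F + o(t, h) = -33191 - 7 = -33198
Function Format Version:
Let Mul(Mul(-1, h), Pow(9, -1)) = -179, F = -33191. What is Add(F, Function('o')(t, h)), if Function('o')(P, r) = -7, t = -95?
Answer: -33198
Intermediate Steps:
h = 1611 (h = Mul(-9, -179) = 1611)
Add(F, Function('o')(t, h)) = Add(-33191, -7) = -33198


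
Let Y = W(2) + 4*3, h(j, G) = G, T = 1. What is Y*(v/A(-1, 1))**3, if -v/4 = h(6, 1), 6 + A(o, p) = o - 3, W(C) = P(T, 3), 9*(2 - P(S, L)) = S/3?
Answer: 3016/3375 ≈ 0.89363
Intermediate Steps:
P(S, L) = 2 - S/27 (P(S, L) = 2 - S/(9*3) = 2 - S/27)
W(C) = 53/27 (W(C) = 2 - 1/27*1 = 2 - 1/27 = 53/27)
A(o, p) = -9 + o (A(o, p) = -6 + (o - 3) = -6 + (-3 + o) = -9 + o)
v = -4 (v = -4*1 = -4)
Y = 377/27 (Y = 53/27 + 4*3 = 53/27 + 12 = 377/27 ≈ 13.963)
Y*(v/A(-1, 1))**3 = 377*(-4/(-9 - 1))**3/27 = 377*(-4/(-10))**3/27 = 377*(-4*(-1/10))**3/27 = 377*(2/5)**3/27 = (377/27)*(8/125) = 3016/3375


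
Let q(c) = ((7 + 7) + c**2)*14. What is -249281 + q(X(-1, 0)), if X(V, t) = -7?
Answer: -248399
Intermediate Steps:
q(c) = 196 + 14*c**2 (q(c) = (14 + c**2)*14 = 196 + 14*c**2)
-249281 + q(X(-1, 0)) = -249281 + (196 + 14*(-7)**2) = -249281 + (196 + 14*49) = -249281 + (196 + 686) = -249281 + 882 = -248399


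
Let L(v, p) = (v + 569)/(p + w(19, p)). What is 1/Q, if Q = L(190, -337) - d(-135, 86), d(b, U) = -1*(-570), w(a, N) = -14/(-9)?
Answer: -3019/1727661 ≈ -0.0017474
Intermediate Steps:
w(a, N) = 14/9 (w(a, N) = -14*(-⅑) = 14/9)
L(v, p) = (569 + v)/(14/9 + p) (L(v, p) = (v + 569)/(p + 14/9) = (569 + v)/(14/9 + p))
d(b, U) = 570
Q = -1727661/3019 (Q = 9*(569 + 190)/(14 + 9*(-337)) - 1*570 = 9*759/(14 - 3033) - 570 = 9*759/(-3019) - 570 = 9*(-1/3019)*759 - 570 = -6831/3019 - 570 = -1727661/3019 ≈ -572.26)
1/Q = 1/(-1727661/3019) = -3019/1727661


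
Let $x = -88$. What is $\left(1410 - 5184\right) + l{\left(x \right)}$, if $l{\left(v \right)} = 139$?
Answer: $-3635$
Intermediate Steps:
$\left(1410 - 5184\right) + l{\left(x \right)} = \left(1410 - 5184\right) + 139 = -3774 + 139 = -3635$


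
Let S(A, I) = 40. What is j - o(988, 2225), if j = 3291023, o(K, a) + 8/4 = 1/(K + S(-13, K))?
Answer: 3383173699/1028 ≈ 3.2910e+6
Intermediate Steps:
o(K, a) = -2 + 1/(40 + K) (o(K, a) = -2 + 1/(K + 40) = -2 + 1/(40 + K))
j - o(988, 2225) = 3291023 - (-79 - 2*988)/(40 + 988) = 3291023 - (-79 - 1976)/1028 = 3291023 - (-2055)/1028 = 3291023 - 1*(-2055/1028) = 3291023 + 2055/1028 = 3383173699/1028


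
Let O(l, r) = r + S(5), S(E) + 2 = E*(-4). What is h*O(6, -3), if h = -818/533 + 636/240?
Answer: -59445/2132 ≈ -27.882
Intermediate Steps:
h = 11889/10660 (h = -818*1/533 + 636*(1/240) = -818/533 + 53/20 = 11889/10660 ≈ 1.1153)
S(E) = -2 - 4*E (S(E) = -2 + E*(-4) = -2 - 4*E)
O(l, r) = -22 + r (O(l, r) = r + (-2 - 4*5) = r + (-2 - 20) = r - 22 = -22 + r)
h*O(6, -3) = 11889*(-22 - 3)/10660 = (11889/10660)*(-25) = -59445/2132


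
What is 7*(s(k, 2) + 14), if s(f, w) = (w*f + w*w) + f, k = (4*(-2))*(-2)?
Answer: 462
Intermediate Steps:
k = 16 (k = -8*(-2) = 16)
s(f, w) = f + w² + f*w (s(f, w) = (f*w + w²) + f = (w² + f*w) + f = f + w² + f*w)
7*(s(k, 2) + 14) = 7*((16 + 2² + 16*2) + 14) = 7*((16 + 4 + 32) + 14) = 7*(52 + 14) = 7*66 = 462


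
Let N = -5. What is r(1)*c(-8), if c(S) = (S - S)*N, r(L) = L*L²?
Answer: 0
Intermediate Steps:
r(L) = L³
c(S) = 0 (c(S) = (S - S)*(-5) = 0*(-5) = 0)
r(1)*c(-8) = 1³*0 = 1*0 = 0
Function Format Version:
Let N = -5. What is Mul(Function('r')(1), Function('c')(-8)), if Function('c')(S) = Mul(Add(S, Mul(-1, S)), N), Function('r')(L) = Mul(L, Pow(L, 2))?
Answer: 0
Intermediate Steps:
Function('r')(L) = Pow(L, 3)
Function('c')(S) = 0 (Function('c')(S) = Mul(Add(S, Mul(-1, S)), -5) = Mul(0, -5) = 0)
Mul(Function('r')(1), Function('c')(-8)) = Mul(Pow(1, 3), 0) = Mul(1, 0) = 0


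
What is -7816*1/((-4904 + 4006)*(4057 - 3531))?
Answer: 1954/118087 ≈ 0.016547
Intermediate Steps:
-7816*1/((-4904 + 4006)*(4057 - 3531)) = -7816/(526*(-898)) = -7816/(-472348) = -7816*(-1/472348) = 1954/118087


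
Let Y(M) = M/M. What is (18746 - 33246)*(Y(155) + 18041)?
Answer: -261609000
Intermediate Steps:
Y(M) = 1
(18746 - 33246)*(Y(155) + 18041) = (18746 - 33246)*(1 + 18041) = -14500*18042 = -261609000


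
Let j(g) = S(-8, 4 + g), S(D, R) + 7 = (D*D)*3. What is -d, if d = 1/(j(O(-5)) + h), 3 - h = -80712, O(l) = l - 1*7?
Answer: -1/80900 ≈ -1.2361e-5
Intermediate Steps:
O(l) = -7 + l (O(l) = l - 7 = -7 + l)
h = 80715 (h = 3 - 1*(-80712) = 3 + 80712 = 80715)
S(D, R) = -7 + 3*D² (S(D, R) = -7 + (D*D)*3 = -7 + D²*3 = -7 + 3*D²)
j(g) = 185 (j(g) = -7 + 3*(-8)² = -7 + 3*64 = -7 + 192 = 185)
d = 1/80900 (d = 1/(185 + 80715) = 1/80900 ≈ 1.2361e-5)
-d = -1*1/80900 = -1/80900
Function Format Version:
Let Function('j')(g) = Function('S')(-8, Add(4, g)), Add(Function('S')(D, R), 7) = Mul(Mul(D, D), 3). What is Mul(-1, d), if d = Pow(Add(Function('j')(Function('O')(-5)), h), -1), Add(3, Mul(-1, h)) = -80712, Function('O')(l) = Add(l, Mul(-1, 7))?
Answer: Rational(-1, 80900) ≈ -1.2361e-5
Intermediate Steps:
Function('O')(l) = Add(-7, l) (Function('O')(l) = Add(l, -7) = Add(-7, l))
h = 80715 (h = Add(3, Mul(-1, -80712)) = Add(3, 80712) = 80715)
Function('S')(D, R) = Add(-7, Mul(3, Pow(D, 2))) (Function('S')(D, R) = Add(-7, Mul(Mul(D, D), 3)) = Add(-7, Mul(Pow(D, 2), 3)) = Add(-7, Mul(3, Pow(D, 2))))
Function('j')(g) = 185 (Function('j')(g) = Add(-7, Mul(3, Pow(-8, 2))) = Add(-7, Mul(3, 64)) = Add(-7, 192) = 185)
d = Rational(1, 80900) (d = Pow(Add(185, 80715), -1) = Pow(80900, -1) = Rational(1, 80900) ≈ 1.2361e-5)
Mul(-1, d) = Mul(-1, Rational(1, 80900)) = Rational(-1, 80900)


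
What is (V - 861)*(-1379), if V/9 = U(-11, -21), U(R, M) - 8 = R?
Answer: 1224552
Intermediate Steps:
U(R, M) = 8 + R
V = -27 (V = 9*(8 - 11) = 9*(-3) = -27)
(V - 861)*(-1379) = (-27 - 861)*(-1379) = -888*(-1379) = 1224552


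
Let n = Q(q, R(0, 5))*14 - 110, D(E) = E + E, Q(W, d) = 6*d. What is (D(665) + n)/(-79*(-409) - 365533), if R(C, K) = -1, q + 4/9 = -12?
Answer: -568/166611 ≈ -0.0034091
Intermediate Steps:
q = -112/9 (q = -4/9 - 12 = -112/9 ≈ -12.444)
D(E) = 2*E
n = -194 (n = (6*(-1))*14 - 110 = -6*14 - 110 = -84 - 110 = -194)
(D(665) + n)/(-79*(-409) - 365533) = (2*665 - 194)/(-79*(-409) - 365533) = (1330 - 194)/(32311 - 365533) = 1136/(-333222) = 1136*(-1/333222) = -568/166611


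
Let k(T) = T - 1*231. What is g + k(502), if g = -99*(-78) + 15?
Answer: 8008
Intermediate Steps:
g = 7737 (g = 7722 + 15 = 7737)
k(T) = -231 + T (k(T) = T - 231 = -231 + T)
g + k(502) = 7737 + (-231 + 502) = 7737 + 271 = 8008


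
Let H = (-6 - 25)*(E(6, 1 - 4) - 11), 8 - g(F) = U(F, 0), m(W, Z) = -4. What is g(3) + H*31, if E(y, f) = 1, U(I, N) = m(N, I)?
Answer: 9622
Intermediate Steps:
U(I, N) = -4
g(F) = 12 (g(F) = 8 - 1*(-4) = 8 + 4 = 12)
H = 310 (H = (-6 - 25)*(1 - 11) = -31*(-10) = 310)
g(3) + H*31 = 12 + 310*31 = 12 + 9610 = 9622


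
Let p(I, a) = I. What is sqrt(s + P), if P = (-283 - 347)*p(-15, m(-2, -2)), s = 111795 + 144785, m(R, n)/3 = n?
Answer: sqrt(266030) ≈ 515.78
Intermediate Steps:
m(R, n) = 3*n
s = 256580
P = 9450 (P = (-283 - 347)*(-15) = -630*(-15) = 9450)
sqrt(s + P) = sqrt(256580 + 9450) = sqrt(266030)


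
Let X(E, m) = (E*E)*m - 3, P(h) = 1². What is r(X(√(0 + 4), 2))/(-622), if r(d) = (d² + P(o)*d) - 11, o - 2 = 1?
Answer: -19/622 ≈ -0.030547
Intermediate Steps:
o = 3 (o = 2 + 1 = 3)
P(h) = 1
X(E, m) = -3 + m*E² (X(E, m) = E²*m - 3 = m*E² - 3 = -3 + m*E²)
r(d) = -11 + d + d² (r(d) = (d² + 1*d) - 11 = (d² + d) - 11 = (d + d²) - 11 = -11 + d + d²)
r(X(√(0 + 4), 2))/(-622) = (-11 + (-3 + 2*(√(0 + 4))²) + (-3 + 2*(√(0 + 4))²)²)/(-622) = (-11 + (-3 + 2*(√4)²) + (-3 + 2*(√4)²)²)*(-1/622) = (-11 + (-3 + 2*2²) + (-3 + 2*2²)²)*(-1/622) = (-11 + (-3 + 2*4) + (-3 + 2*4)²)*(-1/622) = (-11 + (-3 + 8) + (-3 + 8)²)*(-1/622) = (-11 + 5 + 5²)*(-1/622) = (-11 + 5 + 25)*(-1/622) = 19*(-1/622) = -19/622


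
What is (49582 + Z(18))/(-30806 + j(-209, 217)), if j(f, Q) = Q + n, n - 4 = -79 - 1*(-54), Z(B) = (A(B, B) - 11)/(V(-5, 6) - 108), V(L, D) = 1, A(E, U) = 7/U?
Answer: -95495123/58954860 ≈ -1.6198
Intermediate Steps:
Z(B) = 11/107 - 7/(107*B) (Z(B) = (7/B - 11)/(1 - 108) = (-11 + 7/B)/(-107) = (-11 + 7/B)*(-1/107) = 11/107 - 7/(107*B))
n = -21 (n = 4 + (-79 - 1*(-54)) = 4 + (-79 + 54) = 4 - 25 = -21)
j(f, Q) = -21 + Q (j(f, Q) = Q - 21 = -21 + Q)
(49582 + Z(18))/(-30806 + j(-209, 217)) = (49582 + (1/107)*(-7 + 11*18)/18)/(-30806 + (-21 + 217)) = (49582 + (1/107)*(1/18)*(-7 + 198))/(-30806 + 196) = (49582 + (1/107)*(1/18)*191)/(-30610) = (49582 + 191/1926)*(-1/30610) = (95495123/1926)*(-1/30610) = -95495123/58954860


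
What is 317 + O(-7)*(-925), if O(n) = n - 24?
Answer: 28992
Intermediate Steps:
O(n) = -24 + n
317 + O(-7)*(-925) = 317 + (-24 - 7)*(-925) = 317 - 31*(-925) = 317 + 28675 = 28992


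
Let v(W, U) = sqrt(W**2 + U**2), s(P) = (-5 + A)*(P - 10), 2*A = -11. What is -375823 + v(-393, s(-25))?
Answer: -375823 + 3*sqrt(128669)/2 ≈ -3.7529e+5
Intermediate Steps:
A = -11/2 (A = (1/2)*(-11) = -11/2 ≈ -5.5000)
s(P) = 105 - 21*P/2 (s(P) = (-5 - 11/2)*(P - 10) = -21*(-10 + P)/2 = 105 - 21*P/2)
v(W, U) = sqrt(U**2 + W**2)
-375823 + v(-393, s(-25)) = -375823 + sqrt((105 - 21/2*(-25))**2 + (-393)**2) = -375823 + sqrt((105 + 525/2)**2 + 154449) = -375823 + sqrt((735/2)**2 + 154449) = -375823 + sqrt(540225/4 + 154449) = -375823 + sqrt(1158021/4) = -375823 + 3*sqrt(128669)/2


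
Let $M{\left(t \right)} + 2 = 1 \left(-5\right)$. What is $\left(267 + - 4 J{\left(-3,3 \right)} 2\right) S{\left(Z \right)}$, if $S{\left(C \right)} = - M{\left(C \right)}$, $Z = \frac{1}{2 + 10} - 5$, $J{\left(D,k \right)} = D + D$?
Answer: $2205$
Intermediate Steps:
$J{\left(D,k \right)} = 2 D$
$M{\left(t \right)} = -7$ ($M{\left(t \right)} = -2 + 1 \left(-5\right) = -2 - 5 = -7$)
$Z = - \frac{59}{12}$ ($Z = \frac{1}{12} - 5 = - \frac{59}{12} \approx -4.9167$)
$S{\left(C \right)} = 7$ ($S{\left(C \right)} = \left(-1\right) \left(-7\right) = 7$)
$\left(267 + - 4 J{\left(-3,3 \right)} 2\right) S{\left(Z \right)} = \left(267 + - 4 \cdot 2 \left(-3\right) 2\right) 7 = \left(267 + \left(-4\right) \left(-6\right) 2\right) 7 = \left(267 + 24 \cdot 2\right) 7 = \left(267 + 48\right) 7 = 315 \cdot 7 = 2205$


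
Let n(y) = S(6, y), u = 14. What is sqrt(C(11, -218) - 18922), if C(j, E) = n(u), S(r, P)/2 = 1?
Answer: 2*I*sqrt(4730) ≈ 137.55*I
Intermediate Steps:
S(r, P) = 2 (S(r, P) = 2*1 = 2)
n(y) = 2
C(j, E) = 2
sqrt(C(11, -218) - 18922) = sqrt(2 - 18922) = sqrt(-18920) = 2*I*sqrt(4730)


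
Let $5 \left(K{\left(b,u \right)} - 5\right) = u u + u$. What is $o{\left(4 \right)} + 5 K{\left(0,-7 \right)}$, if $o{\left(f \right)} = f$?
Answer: $71$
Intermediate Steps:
$K{\left(b,u \right)} = 5 + \frac{u}{5} + \frac{u^{2}}{5}$ ($K{\left(b,u \right)} = 5 + \frac{u u + u}{5} = 5 + \frac{u^{2} + u}{5} = 5 + \frac{u + u^{2}}{5} = 5 + \left(\frac{u}{5} + \frac{u^{2}}{5}\right) = 5 + \frac{u}{5} + \frac{u^{2}}{5}$)
$o{\left(4 \right)} + 5 K{\left(0,-7 \right)} = 4 + 5 \left(5 + \frac{1}{5} \left(-7\right) + \frac{\left(-7\right)^{2}}{5}\right) = 4 + 5 \left(5 - \frac{7}{5} + \frac{1}{5} \cdot 49\right) = 4 + 5 \left(5 - \frac{7}{5} + \frac{49}{5}\right) = 4 + 5 \cdot \frac{67}{5} = 4 + 67 = 71$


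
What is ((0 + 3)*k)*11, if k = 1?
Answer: 33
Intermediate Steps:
((0 + 3)*k)*11 = ((0 + 3)*1)*11 = (3*1)*11 = 3*11 = 33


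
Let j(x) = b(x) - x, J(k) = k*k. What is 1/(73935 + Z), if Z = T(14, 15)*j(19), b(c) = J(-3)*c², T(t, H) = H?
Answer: 1/122385 ≈ 8.1709e-6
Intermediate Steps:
J(k) = k²
b(c) = 9*c² (b(c) = (-3)²*c² = 9*c²)
j(x) = -x + 9*x² (j(x) = 9*x² - x = -x + 9*x²)
Z = 48450 (Z = 15*(19*(-1 + 9*19)) = 15*(19*(-1 + 171)) = 15*(19*170) = 15*3230 = 48450)
1/(73935 + Z) = 1/(73935 + 48450) = 1/122385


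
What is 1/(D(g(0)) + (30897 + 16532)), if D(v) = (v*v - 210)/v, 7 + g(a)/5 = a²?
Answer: 1/47400 ≈ 2.1097e-5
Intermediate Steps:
g(a) = -35 + 5*a²
D(v) = (-210 + v²)/v (D(v) = (v² - 210)/v = (-210 + v²)/v)
1/(D(g(0)) + (30897 + 16532)) = 1/(((-35 + 5*0²) - 210/(-35 + 5*0²)) + (30897 + 16532)) = 1/(((-35 + 5*0) - 210/(-35 + 5*0)) + 47429) = 1/(((-35 + 0) - 210/(-35 + 0)) + 47429) = 1/((-35 - 210/(-35)) + 47429) = 1/((-35 - 210*(-1/35)) + 47429) = 1/((-35 + 6) + 47429) = 1/(-29 + 47429) = 1/47400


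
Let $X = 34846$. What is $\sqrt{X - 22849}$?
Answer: $3 \sqrt{1333} \approx 109.53$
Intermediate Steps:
$\sqrt{X - 22849} = \sqrt{34846 - 22849} = \sqrt{11997} = 3 \sqrt{1333}$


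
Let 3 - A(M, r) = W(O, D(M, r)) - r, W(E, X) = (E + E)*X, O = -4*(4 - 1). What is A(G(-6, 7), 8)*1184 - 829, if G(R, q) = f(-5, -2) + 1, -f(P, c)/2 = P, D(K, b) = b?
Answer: 239523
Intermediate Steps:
O = -12 (O = -4*3 = -12)
W(E, X) = 2*E*X (W(E, X) = (2*E)*X = 2*E*X)
f(P, c) = -2*P
G(R, q) = 11 (G(R, q) = -2*(-5) + 1 = 10 + 1 = 11)
A(M, r) = 3 + 25*r (A(M, r) = 3 - (2*(-12)*r - r) = 3 - (-24*r - r) = 3 - (-25)*r = 3 + 25*r)
A(G(-6, 7), 8)*1184 - 829 = (3 + 25*8)*1184 - 829 = (3 + 200)*1184 - 829 = 203*1184 - 829 = 240352 - 829 = 239523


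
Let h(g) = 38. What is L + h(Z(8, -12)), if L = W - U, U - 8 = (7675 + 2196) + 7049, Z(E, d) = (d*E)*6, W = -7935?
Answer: -24825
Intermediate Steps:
Z(E, d) = 6*E*d (Z(E, d) = (E*d)*6 = 6*E*d)
U = 16928 (U = 8 + ((7675 + 2196) + 7049) = 8 + (9871 + 7049) = 8 + 16920 = 16928)
L = -24863 (L = -7935 - 1*16928 = -7935 - 16928 = -24863)
L + h(Z(8, -12)) = -24863 + 38 = -24825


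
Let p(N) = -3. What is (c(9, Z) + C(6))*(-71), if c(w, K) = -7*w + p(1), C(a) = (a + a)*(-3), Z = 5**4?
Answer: 7242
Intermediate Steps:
Z = 625
C(a) = -6*a (C(a) = (2*a)*(-3) = -6*a)
c(w, K) = -3 - 7*w (c(w, K) = -7*w - 3 = -3 - 7*w)
(c(9, Z) + C(6))*(-71) = ((-3 - 7*9) - 6*6)*(-71) = ((-3 - 63) - 36)*(-71) = (-66 - 36)*(-71) = -102*(-71) = 7242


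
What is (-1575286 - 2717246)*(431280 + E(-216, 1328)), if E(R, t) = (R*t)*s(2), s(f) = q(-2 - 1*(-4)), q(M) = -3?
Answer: -5545195858368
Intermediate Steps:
s(f) = -3
E(R, t) = -3*R*t (E(R, t) = (R*t)*(-3) = -3*R*t)
(-1575286 - 2717246)*(431280 + E(-216, 1328)) = (-1575286 - 2717246)*(431280 - 3*(-216)*1328) = -4292532*(431280 + 860544) = -4292532*1291824 = -5545195858368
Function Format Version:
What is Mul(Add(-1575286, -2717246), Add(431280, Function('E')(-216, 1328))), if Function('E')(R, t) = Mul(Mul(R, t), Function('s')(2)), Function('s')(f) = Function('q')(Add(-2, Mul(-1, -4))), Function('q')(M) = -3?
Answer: -5545195858368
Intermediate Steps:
Function('s')(f) = -3
Function('E')(R, t) = Mul(-3, R, t) (Function('E')(R, t) = Mul(Mul(R, t), -3) = Mul(-3, R, t))
Mul(Add(-1575286, -2717246), Add(431280, Function('E')(-216, 1328))) = Mul(Add(-1575286, -2717246), Add(431280, Mul(-3, -216, 1328))) = Mul(-4292532, Add(431280, 860544)) = Mul(-4292532, 1291824) = -5545195858368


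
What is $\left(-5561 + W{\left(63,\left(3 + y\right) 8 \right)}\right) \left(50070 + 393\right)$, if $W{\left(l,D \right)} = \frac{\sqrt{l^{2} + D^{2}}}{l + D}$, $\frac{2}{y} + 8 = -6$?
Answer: $-280624743 + \frac{50463 \sqrt{220081}}{601} \approx -2.8059 \cdot 10^{8}$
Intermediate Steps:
$y = - \frac{1}{7}$ ($y = \frac{2}{-8 - 6} = \frac{2}{-14} = 2 \left(- \frac{1}{14}\right) = - \frac{1}{7} \approx -0.14286$)
$W{\left(l,D \right)} = \frac{\sqrt{D^{2} + l^{2}}}{D + l}$
$\left(-5561 + W{\left(63,\left(3 + y\right) 8 \right)}\right) \left(50070 + 393\right) = \left(-5561 + \frac{\sqrt{\left(\left(3 - \frac{1}{7}\right) 8\right)^{2} + 63^{2}}}{\left(3 - \frac{1}{7}\right) 8 + 63}\right) \left(50070 + 393\right) = \left(-5561 + \frac{\sqrt{\left(\frac{20}{7} \cdot 8\right)^{2} + 3969}}{\frac{20}{7} \cdot 8 + 63}\right) 50463 = \left(-5561 + \frac{\sqrt{\left(\frac{160}{7}\right)^{2} + 3969}}{\frac{160}{7} + 63}\right) 50463 = \left(-5561 + \frac{\sqrt{\frac{25600}{49} + 3969}}{\frac{601}{7}}\right) 50463 = \left(-5561 + \frac{7 \sqrt{\frac{220081}{49}}}{601}\right) 50463 = \left(-5561 + \frac{7 \frac{\sqrt{220081}}{7}}{601}\right) 50463 = \left(-5561 + \frac{\sqrt{220081}}{601}\right) 50463 = -280624743 + \frac{50463 \sqrt{220081}}{601}$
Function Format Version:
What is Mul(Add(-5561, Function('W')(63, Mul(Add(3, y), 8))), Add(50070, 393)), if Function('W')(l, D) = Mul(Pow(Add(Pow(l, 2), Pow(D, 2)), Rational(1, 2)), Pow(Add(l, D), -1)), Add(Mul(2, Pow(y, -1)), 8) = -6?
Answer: Add(-280624743, Mul(Rational(50463, 601), Pow(220081, Rational(1, 2)))) ≈ -2.8059e+8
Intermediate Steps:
y = Rational(-1, 7) (y = Mul(2, Pow(Add(-8, -6), -1)) = Mul(2, Pow(-14, -1)) = Mul(2, Rational(-1, 14)) = Rational(-1, 7) ≈ -0.14286)
Function('W')(l, D) = Mul(Pow(Add(D, l), -1), Pow(Add(Pow(D, 2), Pow(l, 2)), Rational(1, 2))) (Function('W')(l, D) = Mul(Pow(Add(Pow(D, 2), Pow(l, 2)), Rational(1, 2)), Pow(Add(D, l), -1)) = Mul(Pow(Add(D, l), -1), Pow(Add(Pow(D, 2), Pow(l, 2)), Rational(1, 2))))
Mul(Add(-5561, Function('W')(63, Mul(Add(3, y), 8))), Add(50070, 393)) = Mul(Add(-5561, Mul(Pow(Add(Mul(Add(3, Rational(-1, 7)), 8), 63), -1), Pow(Add(Pow(Mul(Add(3, Rational(-1, 7)), 8), 2), Pow(63, 2)), Rational(1, 2)))), Add(50070, 393)) = Mul(Add(-5561, Mul(Pow(Add(Mul(Rational(20, 7), 8), 63), -1), Pow(Add(Pow(Mul(Rational(20, 7), 8), 2), 3969), Rational(1, 2)))), 50463) = Mul(Add(-5561, Mul(Pow(Add(Rational(160, 7), 63), -1), Pow(Add(Pow(Rational(160, 7), 2), 3969), Rational(1, 2)))), 50463) = Mul(Add(-5561, Mul(Pow(Rational(601, 7), -1), Pow(Add(Rational(25600, 49), 3969), Rational(1, 2)))), 50463) = Mul(Add(-5561, Mul(Rational(7, 601), Pow(Rational(220081, 49), Rational(1, 2)))), 50463) = Mul(Add(-5561, Mul(Rational(7, 601), Mul(Rational(1, 7), Pow(220081, Rational(1, 2))))), 50463) = Mul(Add(-5561, Mul(Rational(1, 601), Pow(220081, Rational(1, 2)))), 50463) = Add(-280624743, Mul(Rational(50463, 601), Pow(220081, Rational(1, 2))))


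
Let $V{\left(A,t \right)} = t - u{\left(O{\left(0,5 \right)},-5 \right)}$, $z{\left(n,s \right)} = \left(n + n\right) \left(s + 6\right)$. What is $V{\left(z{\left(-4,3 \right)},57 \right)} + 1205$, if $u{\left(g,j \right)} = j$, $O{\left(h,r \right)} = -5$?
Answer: $1267$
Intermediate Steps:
$z{\left(n,s \right)} = 2 n \left(6 + s\right)$
$V{\left(A,t \right)} = 5 + t$ ($V{\left(A,t \right)} = t - -5 = t + 5 = 5 + t$)
$V{\left(z{\left(-4,3 \right)},57 \right)} + 1205 = \left(5 + 57\right) + 1205 = 62 + 1205 = 1267$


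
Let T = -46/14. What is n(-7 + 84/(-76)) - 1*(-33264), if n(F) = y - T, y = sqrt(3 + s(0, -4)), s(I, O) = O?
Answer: 232871/7 + I ≈ 33267.0 + 1.0*I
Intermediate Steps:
T = -23/7 (T = -46*1/14 = -23/7 ≈ -3.2857)
y = I (y = sqrt(3 - 4) = sqrt(-1) = I ≈ 1.0*I)
n(F) = 23/7 + I (n(F) = I - 1*(-23/7) = I + 23/7 = 23/7 + I)
n(-7 + 84/(-76)) - 1*(-33264) = (23/7 + I) - 1*(-33264) = (23/7 + I) + 33264 = 232871/7 + I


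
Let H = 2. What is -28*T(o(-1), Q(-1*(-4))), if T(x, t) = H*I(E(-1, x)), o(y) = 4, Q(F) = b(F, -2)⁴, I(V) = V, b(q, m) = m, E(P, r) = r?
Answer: -224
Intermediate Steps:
Q(F) = 16 (Q(F) = (-2)⁴ = 16)
T(x, t) = 2*x
-28*T(o(-1), Q(-1*(-4))) = -56*4 = -28*8 = -224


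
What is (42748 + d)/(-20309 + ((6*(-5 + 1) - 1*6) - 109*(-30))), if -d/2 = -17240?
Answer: -77228/17069 ≈ -4.5245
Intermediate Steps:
d = 34480 (d = -2*(-17240) = 34480)
(42748 + d)/(-20309 + ((6*(-5 + 1) - 1*6) - 109*(-30))) = (42748 + 34480)/(-20309 + ((6*(-5 + 1) - 1*6) - 109*(-30))) = 77228/(-20309 + ((6*(-4) - 6) + 3270)) = 77228/(-20309 + ((-24 - 6) + 3270)) = 77228/(-20309 + (-30 + 3270)) = 77228/(-20309 + 3240) = 77228/(-17069) = 77228*(-1/17069) = -77228/17069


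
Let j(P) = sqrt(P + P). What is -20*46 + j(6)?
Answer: -920 + 2*sqrt(3) ≈ -916.54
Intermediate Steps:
j(P) = sqrt(2)*sqrt(P) (j(P) = sqrt(2*P) = sqrt(2)*sqrt(P))
-20*46 + j(6) = -20*46 + sqrt(2)*sqrt(6) = -920 + 2*sqrt(3)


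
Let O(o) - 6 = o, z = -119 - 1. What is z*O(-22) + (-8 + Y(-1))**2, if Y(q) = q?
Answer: 2001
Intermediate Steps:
z = -120
O(o) = 6 + o
z*O(-22) + (-8 + Y(-1))**2 = -120*(6 - 22) + (-8 - 1)**2 = -120*(-16) + (-9)**2 = 1920 + 81 = 2001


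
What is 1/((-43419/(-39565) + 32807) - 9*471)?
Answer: 965/27569179 ≈ 3.5003e-5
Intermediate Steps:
1/((-43419/(-39565) + 32807) - 9*471) = 1/((-43419*(-1/39565) + 32807) - 4239) = 1/((1059/965 + 32807) - 4239) = 1/(31659814/965 - 4239) = 1/(27569179/965) = 965/27569179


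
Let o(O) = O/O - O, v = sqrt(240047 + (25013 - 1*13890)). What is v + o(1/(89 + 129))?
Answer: 217/218 + sqrt(251170) ≈ 502.16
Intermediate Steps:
v = sqrt(251170) (v = sqrt(240047 + (25013 - 13890)) = sqrt(240047 + 11123) = sqrt(251170) ≈ 501.17)
o(O) = 1 - O
v + o(1/(89 + 129)) = sqrt(251170) + (1 - 1/(89 + 129)) = sqrt(251170) + (1 - 1/218) = sqrt(251170) + 217/218 = 217/218 + sqrt(251170)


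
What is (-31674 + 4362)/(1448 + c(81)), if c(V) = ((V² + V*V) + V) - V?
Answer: -13656/7285 ≈ -1.8745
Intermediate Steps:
c(V) = 2*V² (c(V) = ((V² + V²) + V) - V = (2*V² + V) - V = (V + 2*V²) - V = 2*V²)
(-31674 + 4362)/(1448 + c(81)) = (-31674 + 4362)/(1448 + 2*81²) = -27312/(1448 + 2*6561) = -27312/(1448 + 13122) = -27312/14570 = -27312*1/14570 = -13656/7285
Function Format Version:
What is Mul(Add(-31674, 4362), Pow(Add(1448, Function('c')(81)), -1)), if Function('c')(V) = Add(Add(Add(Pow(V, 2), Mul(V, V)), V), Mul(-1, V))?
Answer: Rational(-13656, 7285) ≈ -1.8745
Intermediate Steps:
Function('c')(V) = Mul(2, Pow(V, 2)) (Function('c')(V) = Add(Add(Add(Pow(V, 2), Pow(V, 2)), V), Mul(-1, V)) = Add(Add(Mul(2, Pow(V, 2)), V), Mul(-1, V)) = Add(Add(V, Mul(2, Pow(V, 2))), Mul(-1, V)) = Mul(2, Pow(V, 2)))
Mul(Add(-31674, 4362), Pow(Add(1448, Function('c')(81)), -1)) = Mul(Add(-31674, 4362), Pow(Add(1448, Mul(2, Pow(81, 2))), -1)) = Mul(-27312, Pow(Add(1448, Mul(2, 6561)), -1)) = Mul(-27312, Pow(Add(1448, 13122), -1)) = Mul(-27312, Pow(14570, -1)) = Mul(-27312, Rational(1, 14570)) = Rational(-13656, 7285)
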